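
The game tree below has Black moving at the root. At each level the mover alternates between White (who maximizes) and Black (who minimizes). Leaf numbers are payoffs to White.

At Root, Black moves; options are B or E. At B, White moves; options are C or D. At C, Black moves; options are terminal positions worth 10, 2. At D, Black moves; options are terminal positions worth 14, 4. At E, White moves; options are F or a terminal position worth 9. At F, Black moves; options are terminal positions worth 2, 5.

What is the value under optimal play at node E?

9

F: min(2, 5) = 2
E: max(2, 9) = 9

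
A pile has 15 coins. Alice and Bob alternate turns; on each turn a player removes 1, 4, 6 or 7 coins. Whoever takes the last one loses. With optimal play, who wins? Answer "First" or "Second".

First

i:   0  1  2  3  4  5  6  7  8  9 10 11 12 13 14 15
     W  L  W  L  W  W  L  W  W  W  W  L  W  W  L  W
Position 15 is W, so the first player wins.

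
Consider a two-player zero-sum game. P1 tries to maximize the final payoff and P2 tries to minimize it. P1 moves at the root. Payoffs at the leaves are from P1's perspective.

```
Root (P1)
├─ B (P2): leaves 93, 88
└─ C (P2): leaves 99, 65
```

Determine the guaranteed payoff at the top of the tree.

88

B (P2): min(93, 88) = 88
C (P2): min(99, 65) = 65
Root (P1): max(88, 65) = 88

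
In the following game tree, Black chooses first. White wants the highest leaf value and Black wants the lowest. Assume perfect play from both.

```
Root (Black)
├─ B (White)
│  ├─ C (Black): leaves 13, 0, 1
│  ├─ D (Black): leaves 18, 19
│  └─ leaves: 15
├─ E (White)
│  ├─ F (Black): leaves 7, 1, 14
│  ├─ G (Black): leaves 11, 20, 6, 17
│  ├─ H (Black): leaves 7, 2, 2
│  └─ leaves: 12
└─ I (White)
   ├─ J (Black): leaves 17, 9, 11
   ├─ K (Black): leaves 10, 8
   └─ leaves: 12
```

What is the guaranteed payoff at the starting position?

C (Black): min(13, 0, 1) = 0
D (Black): min(18, 19) = 18
B (White): max(0, 18, 15) = 18
F (Black): min(7, 1, 14) = 1
G (Black): min(11, 20, 6, 17) = 6
H (Black): min(7, 2, 2) = 2
E (White): max(1, 6, 2, 12) = 12
J (Black): min(17, 9, 11) = 9
K (Black): min(10, 8) = 8
I (White): max(9, 8, 12) = 12
Root (Black): min(18, 12, 12) = 12

12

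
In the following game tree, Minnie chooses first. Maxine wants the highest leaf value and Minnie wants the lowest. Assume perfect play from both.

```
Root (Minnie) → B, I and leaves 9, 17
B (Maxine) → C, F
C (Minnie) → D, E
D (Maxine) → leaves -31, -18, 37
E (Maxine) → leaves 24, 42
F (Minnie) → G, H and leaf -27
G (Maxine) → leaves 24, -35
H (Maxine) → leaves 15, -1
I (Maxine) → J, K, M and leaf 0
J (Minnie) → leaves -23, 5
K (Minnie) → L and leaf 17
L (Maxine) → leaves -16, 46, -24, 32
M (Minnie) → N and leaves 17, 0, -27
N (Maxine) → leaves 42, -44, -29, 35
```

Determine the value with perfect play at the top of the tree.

D (Maxine): max(-31, -18, 37) = 37
E (Maxine): max(24, 42) = 42
C (Minnie): min(37, 42) = 37
G (Maxine): max(24, -35) = 24
H (Maxine): max(15, -1) = 15
F (Minnie): min(24, 15, -27) = -27
B (Maxine): max(37, -27) = 37
J (Minnie): min(-23, 5) = -23
L (Maxine): max(-16, 46, -24, 32) = 46
K (Minnie): min(46, 17) = 17
N (Maxine): max(42, -44, -29, 35) = 42
M (Minnie): min(42, 17, 0, -27) = -27
I (Maxine): max(-23, 17, -27, 0) = 17
Root (Minnie): min(37, 17, 9, 17) = 9

9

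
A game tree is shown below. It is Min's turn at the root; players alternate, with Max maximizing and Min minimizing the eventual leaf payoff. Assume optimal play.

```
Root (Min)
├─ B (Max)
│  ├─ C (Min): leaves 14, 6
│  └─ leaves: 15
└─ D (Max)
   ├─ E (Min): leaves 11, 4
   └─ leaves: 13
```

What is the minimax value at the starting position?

C (Min): min(14, 6) = 6
B (Max): max(6, 15) = 15
E (Min): min(11, 4) = 4
D (Max): max(4, 13) = 13
Root (Min): min(15, 13) = 13

13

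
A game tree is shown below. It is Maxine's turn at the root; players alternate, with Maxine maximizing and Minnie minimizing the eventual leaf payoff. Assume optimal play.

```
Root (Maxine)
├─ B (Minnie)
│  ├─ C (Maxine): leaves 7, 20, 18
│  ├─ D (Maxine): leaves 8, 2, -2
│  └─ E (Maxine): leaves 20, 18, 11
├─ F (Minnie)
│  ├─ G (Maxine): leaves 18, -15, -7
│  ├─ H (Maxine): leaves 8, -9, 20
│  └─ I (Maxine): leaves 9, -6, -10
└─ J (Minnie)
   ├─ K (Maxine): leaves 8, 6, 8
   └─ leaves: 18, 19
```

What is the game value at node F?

9

G: max(18, -15, -7) = 18
H: max(8, -9, 20) = 20
I: max(9, -6, -10) = 9
F: min(18, 20, 9) = 9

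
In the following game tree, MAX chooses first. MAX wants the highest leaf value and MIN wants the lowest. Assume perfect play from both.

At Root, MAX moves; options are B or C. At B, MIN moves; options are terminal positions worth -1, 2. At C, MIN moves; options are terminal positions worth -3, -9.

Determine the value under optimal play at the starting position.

B (MIN): min(-1, 2) = -1
C (MIN): min(-3, -9) = -9
Root (MAX): max(-1, -9) = -1

-1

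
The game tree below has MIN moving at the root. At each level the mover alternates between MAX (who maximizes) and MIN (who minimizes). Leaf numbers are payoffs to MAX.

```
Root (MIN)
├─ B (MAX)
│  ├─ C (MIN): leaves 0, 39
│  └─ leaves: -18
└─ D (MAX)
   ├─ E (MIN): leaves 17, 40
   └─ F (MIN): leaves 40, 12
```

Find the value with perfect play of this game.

C (MIN): min(0, 39) = 0
B (MAX): max(0, -18) = 0
E (MIN): min(17, 40) = 17
F (MIN): min(40, 12) = 12
D (MAX): max(17, 12) = 17
Root (MIN): min(0, 17) = 0

0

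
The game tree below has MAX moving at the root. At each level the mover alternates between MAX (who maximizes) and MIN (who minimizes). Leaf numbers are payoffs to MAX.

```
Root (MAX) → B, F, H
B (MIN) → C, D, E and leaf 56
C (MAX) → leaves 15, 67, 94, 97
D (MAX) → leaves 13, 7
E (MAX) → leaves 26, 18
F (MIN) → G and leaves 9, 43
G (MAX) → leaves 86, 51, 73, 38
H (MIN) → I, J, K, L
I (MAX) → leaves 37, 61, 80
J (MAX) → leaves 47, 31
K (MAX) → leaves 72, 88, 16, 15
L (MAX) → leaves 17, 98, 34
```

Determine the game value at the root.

47

C (MAX): max(15, 67, 94, 97) = 97
D (MAX): max(13, 7) = 13
E (MAX): max(26, 18) = 26
B (MIN): min(97, 13, 26, 56) = 13
G (MAX): max(86, 51, 73, 38) = 86
F (MIN): min(86, 9, 43) = 9
I (MAX): max(37, 61, 80) = 80
J (MAX): max(47, 31) = 47
K (MAX): max(72, 88, 16, 15) = 88
L (MAX): max(17, 98, 34) = 98
H (MIN): min(80, 47, 88, 98) = 47
Root (MAX): max(13, 9, 47) = 47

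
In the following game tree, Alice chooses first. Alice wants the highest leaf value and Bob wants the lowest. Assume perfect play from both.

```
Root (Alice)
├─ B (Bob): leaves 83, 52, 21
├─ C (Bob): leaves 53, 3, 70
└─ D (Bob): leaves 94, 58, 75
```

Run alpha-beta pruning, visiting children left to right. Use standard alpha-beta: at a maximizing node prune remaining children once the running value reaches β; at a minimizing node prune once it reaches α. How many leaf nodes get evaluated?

B [α=-∞,β=+∞]: v=21
C [α=21,β=+∞]: v=3 after child 2 ≤ α → α-cutoff, skip 1
D [α=21,β=+∞]: v=58
Root [α=-∞,β=+∞]: v=58
Leaves evaluated: 8 of 9.

8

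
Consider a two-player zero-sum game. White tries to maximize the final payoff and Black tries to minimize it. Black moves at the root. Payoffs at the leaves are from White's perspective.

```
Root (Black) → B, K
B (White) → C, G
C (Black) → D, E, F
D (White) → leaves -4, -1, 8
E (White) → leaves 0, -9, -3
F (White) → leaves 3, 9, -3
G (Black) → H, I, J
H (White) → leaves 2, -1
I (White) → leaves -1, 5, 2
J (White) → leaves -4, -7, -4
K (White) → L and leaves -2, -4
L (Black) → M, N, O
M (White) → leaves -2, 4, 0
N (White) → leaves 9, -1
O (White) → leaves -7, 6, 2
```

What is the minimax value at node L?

M: max(-2, 4, 0) = 4
N: max(9, -1) = 9
O: max(-7, 6, 2) = 6
L: min(4, 9, 6) = 4

4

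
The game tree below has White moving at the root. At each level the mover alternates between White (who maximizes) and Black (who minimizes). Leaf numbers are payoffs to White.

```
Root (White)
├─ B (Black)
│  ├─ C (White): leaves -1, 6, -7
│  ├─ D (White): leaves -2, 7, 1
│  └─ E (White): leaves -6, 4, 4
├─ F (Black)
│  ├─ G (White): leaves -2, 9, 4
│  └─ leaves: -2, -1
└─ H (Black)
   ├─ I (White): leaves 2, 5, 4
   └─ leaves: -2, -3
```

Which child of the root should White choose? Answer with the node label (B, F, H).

C (White): max(-1, 6, -7) = 6
D (White): max(-2, 7, 1) = 7
E (White): max(-6, 4, 4) = 4
B (Black): min(6, 7, 4) = 4
G (White): max(-2, 9, 4) = 9
F (Black): min(9, -2, -1) = -2
I (White): max(2, 5, 4) = 5
H (Black): min(5, -2, -3) = -3
Root (White): max(4, -2, -3) = 4
White picks the child with the highest value: B (value 4).

B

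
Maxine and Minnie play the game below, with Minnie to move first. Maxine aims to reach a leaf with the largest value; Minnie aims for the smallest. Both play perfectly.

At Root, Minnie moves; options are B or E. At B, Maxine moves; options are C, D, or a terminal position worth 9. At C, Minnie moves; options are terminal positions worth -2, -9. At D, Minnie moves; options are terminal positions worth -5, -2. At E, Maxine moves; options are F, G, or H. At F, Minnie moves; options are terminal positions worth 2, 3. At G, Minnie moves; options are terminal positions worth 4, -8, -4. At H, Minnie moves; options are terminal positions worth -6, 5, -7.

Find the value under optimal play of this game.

2

C (Minnie): min(-2, -9) = -9
D (Minnie): min(-5, -2) = -5
B (Maxine): max(-9, -5, 9) = 9
F (Minnie): min(2, 3) = 2
G (Minnie): min(4, -8, -4) = -8
H (Minnie): min(-6, 5, -7) = -7
E (Maxine): max(2, -8, -7) = 2
Root (Minnie): min(9, 2) = 2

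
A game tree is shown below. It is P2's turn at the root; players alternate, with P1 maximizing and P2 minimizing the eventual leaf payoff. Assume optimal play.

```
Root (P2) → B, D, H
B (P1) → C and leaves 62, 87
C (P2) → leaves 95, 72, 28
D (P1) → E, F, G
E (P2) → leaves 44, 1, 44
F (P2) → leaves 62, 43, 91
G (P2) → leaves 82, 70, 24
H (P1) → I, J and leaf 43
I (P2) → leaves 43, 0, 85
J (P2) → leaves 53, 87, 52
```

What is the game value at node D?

E: min(44, 1, 44) = 1
F: min(62, 43, 91) = 43
G: min(82, 70, 24) = 24
D: max(1, 43, 24) = 43

43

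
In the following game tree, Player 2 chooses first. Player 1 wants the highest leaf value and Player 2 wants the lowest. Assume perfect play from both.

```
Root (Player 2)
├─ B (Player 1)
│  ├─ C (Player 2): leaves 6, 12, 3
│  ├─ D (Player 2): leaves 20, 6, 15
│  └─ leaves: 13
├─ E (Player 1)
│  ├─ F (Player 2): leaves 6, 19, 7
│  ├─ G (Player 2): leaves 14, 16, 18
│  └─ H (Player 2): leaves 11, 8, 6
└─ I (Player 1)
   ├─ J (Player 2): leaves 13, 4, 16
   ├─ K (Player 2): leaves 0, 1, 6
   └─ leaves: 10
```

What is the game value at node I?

J: min(13, 4, 16) = 4
K: min(0, 1, 6) = 0
I: max(4, 0, 10) = 10

10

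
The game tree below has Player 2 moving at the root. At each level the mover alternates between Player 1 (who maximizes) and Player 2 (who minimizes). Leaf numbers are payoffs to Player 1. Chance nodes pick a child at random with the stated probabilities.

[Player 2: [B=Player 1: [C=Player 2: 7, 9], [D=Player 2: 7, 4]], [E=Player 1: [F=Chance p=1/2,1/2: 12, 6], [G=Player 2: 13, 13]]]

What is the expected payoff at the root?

7

C (Player 2): min(7, 9) = 7
D (Player 2): min(7, 4) = 4
B (Player 1): max(7, 4) = 7
F (Chance): 1/2·12 + 1/2·6 = 9
G (Player 2): min(13, 13) = 13
E (Player 1): max(9, 13) = 13
Root (Player 2): min(7, 13) = 7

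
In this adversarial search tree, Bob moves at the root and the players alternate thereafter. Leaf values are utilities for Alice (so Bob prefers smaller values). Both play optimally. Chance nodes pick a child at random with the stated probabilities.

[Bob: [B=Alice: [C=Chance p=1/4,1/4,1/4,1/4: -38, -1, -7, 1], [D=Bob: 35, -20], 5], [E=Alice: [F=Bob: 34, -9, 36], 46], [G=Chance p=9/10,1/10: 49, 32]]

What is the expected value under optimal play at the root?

5

C (Chance): 1/4·-38 + 1/4·-1 + 1/4·-7 + 1/4·1 = -11.25
D (Bob): min(35, -20) = -20
B (Alice): max(-11.25, -20, 5) = 5
F (Bob): min(34, -9, 36) = -9
E (Alice): max(-9, 46) = 46
G (Chance): 9/10·49 + 1/10·32 = 47.3
Root (Bob): min(5, 46, 47.3) = 5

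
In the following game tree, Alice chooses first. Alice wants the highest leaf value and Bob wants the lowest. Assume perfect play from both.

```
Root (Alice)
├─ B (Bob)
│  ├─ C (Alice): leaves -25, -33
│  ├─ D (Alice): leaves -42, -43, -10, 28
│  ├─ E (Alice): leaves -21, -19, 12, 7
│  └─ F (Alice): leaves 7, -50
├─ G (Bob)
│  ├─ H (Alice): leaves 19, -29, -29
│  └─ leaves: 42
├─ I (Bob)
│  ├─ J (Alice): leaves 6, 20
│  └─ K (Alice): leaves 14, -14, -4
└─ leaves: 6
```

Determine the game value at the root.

19

C (Alice): max(-25, -33) = -25
D (Alice): max(-42, -43, -10, 28) = 28
E (Alice): max(-21, -19, 12, 7) = 12
F (Alice): max(7, -50) = 7
B (Bob): min(-25, 28, 12, 7) = -25
H (Alice): max(19, -29, -29) = 19
G (Bob): min(19, 42) = 19
J (Alice): max(6, 20) = 20
K (Alice): max(14, -14, -4) = 14
I (Bob): min(20, 14) = 14
Root (Alice): max(-25, 19, 14, 6) = 19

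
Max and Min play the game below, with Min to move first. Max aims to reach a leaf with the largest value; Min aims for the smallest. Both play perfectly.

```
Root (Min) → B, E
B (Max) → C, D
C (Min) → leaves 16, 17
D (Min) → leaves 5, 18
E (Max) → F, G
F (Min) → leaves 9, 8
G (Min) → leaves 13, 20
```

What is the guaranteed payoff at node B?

C: min(16, 17) = 16
D: min(5, 18) = 5
B: max(16, 5) = 16

16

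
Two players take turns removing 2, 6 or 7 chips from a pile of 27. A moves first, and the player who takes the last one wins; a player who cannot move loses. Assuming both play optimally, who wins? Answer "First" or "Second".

Second

Positions where the player to move wins (W) vs loses (L):
i:   0  1  2  3  4  5  6  7  8  9 10 11 12 13 14 15 16 17 18 19 20 21 22 23 24 25 26 27
     L  L  W  W  L  L  W  W  W  L  W  W  W  L  L  W  W  L  L  W  W  W  L  W  W  W  L  L
Position 27 is L, so the second player wins.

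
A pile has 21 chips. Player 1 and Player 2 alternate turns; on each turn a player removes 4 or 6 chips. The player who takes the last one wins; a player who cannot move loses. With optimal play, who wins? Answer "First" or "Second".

Second

Compute winning (W) and losing (L) positions by backward induction:
i:   0  1  2  3  4  5  6  7  8  9 10 11 12 13 14 15 16 17 18 19 20 21
     L  L  L  L  W  W  W  W  W  W  L  L  L  L  W  W  W  W  W  W  L  L
Position 21 is L, so the second player wins.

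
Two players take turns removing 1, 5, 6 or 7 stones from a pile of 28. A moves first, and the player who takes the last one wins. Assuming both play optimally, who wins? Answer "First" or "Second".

Second

Compute winning (W) and losing (L) positions by backward induction:
i:   0  1  2  3  4  5  6  7  8  9 10 11 12 13 14 15 16 17 18 19 20 21 22 23 24 25 26 27 28
     L  W  L  W  L  W  W  W  W  W  W  W  L  W  L  W  L  W  W  W  W  W  W  W  L  W  L  W  L
Position 28 is L, so the second player wins.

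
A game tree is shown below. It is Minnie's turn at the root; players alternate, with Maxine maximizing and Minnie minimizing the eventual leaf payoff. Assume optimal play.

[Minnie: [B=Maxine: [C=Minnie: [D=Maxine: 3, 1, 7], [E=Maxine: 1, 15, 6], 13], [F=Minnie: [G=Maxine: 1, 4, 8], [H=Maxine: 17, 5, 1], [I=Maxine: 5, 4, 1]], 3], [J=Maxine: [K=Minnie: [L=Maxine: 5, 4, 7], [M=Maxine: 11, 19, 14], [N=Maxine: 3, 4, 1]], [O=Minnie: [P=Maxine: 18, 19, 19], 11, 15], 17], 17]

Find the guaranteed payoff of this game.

D (Maxine): max(3, 1, 7) = 7
E (Maxine): max(1, 15, 6) = 15
C (Minnie): min(7, 15, 13) = 7
G (Maxine): max(1, 4, 8) = 8
H (Maxine): max(17, 5, 1) = 17
I (Maxine): max(5, 4, 1) = 5
F (Minnie): min(8, 17, 5) = 5
B (Maxine): max(7, 5, 3) = 7
L (Maxine): max(5, 4, 7) = 7
M (Maxine): max(11, 19, 14) = 19
N (Maxine): max(3, 4, 1) = 4
K (Minnie): min(7, 19, 4) = 4
P (Maxine): max(18, 19, 19) = 19
O (Minnie): min(19, 11, 15) = 11
J (Maxine): max(4, 11, 17) = 17
Root (Minnie): min(7, 17, 17) = 7

7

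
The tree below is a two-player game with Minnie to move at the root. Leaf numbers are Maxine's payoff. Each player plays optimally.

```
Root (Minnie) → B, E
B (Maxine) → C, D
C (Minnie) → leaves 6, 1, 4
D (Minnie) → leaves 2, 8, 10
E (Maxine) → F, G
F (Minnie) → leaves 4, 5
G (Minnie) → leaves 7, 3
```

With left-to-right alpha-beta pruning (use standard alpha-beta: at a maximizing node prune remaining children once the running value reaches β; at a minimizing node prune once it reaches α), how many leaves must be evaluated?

8

C [α=-∞,β=+∞]: v=1
D [α=1,β=+∞]: v=2
B [α=-∞,β=+∞]: v=2
F [α=-∞,β=2]: v=4
E [α=-∞,β=2]: v=4 after child 1 ≥ β → β-cutoff, skip 1
Root [α=-∞,β=+∞]: v=2
Leaves evaluated: 8 of 10.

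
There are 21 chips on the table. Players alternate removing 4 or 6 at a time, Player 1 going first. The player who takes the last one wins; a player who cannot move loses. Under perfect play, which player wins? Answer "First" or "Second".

Compute winning (W) and losing (L) positions by backward induction:
i:   0  1  2  3  4  5  6  7  8  9 10 11 12 13 14 15 16 17 18 19 20 21
     L  L  L  L  W  W  W  W  W  W  L  L  L  L  W  W  W  W  W  W  L  L
Position 21 is L, so the second player wins.

Second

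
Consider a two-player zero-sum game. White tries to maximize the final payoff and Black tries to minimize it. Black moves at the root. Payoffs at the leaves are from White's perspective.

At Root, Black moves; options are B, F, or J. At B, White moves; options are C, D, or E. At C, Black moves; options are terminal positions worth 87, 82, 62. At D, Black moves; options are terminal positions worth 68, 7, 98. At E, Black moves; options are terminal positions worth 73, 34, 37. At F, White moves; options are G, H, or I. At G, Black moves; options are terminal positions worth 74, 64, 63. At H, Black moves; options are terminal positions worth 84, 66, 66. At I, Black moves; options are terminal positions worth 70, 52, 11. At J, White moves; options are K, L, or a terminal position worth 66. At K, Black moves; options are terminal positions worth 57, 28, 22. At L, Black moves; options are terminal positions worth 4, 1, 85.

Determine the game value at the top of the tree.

62

C (Black): min(87, 82, 62) = 62
D (Black): min(68, 7, 98) = 7
E (Black): min(73, 34, 37) = 34
B (White): max(62, 7, 34) = 62
G (Black): min(74, 64, 63) = 63
H (Black): min(84, 66, 66) = 66
I (Black): min(70, 52, 11) = 11
F (White): max(63, 66, 11) = 66
K (Black): min(57, 28, 22) = 22
L (Black): min(4, 1, 85) = 1
J (White): max(22, 1, 66) = 66
Root (Black): min(62, 66, 66) = 62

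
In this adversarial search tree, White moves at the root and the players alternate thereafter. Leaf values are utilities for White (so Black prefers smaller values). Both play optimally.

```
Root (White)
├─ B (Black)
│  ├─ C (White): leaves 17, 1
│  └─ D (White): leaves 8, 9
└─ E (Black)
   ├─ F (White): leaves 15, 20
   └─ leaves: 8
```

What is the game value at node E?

8

F: max(15, 20) = 20
E: min(20, 8) = 8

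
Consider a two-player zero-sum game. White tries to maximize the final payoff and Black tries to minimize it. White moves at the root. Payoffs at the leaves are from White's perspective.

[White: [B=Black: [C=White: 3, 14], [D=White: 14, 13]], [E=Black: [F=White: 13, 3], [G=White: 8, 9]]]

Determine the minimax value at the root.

C (White): max(3, 14) = 14
D (White): max(14, 13) = 14
B (Black): min(14, 14) = 14
F (White): max(13, 3) = 13
G (White): max(8, 9) = 9
E (Black): min(13, 9) = 9
Root (White): max(14, 9) = 14

14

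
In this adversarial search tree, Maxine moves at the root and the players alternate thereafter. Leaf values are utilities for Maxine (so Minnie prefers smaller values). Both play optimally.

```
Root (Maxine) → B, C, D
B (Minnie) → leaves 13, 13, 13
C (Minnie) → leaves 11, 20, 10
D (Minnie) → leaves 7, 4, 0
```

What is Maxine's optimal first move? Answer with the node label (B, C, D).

B (Minnie): min(13, 13, 13) = 13
C (Minnie): min(11, 20, 10) = 10
D (Minnie): min(7, 4, 0) = 0
Root (Maxine): max(13, 10, 0) = 13
Maxine picks the child with the highest value: B (value 13).

B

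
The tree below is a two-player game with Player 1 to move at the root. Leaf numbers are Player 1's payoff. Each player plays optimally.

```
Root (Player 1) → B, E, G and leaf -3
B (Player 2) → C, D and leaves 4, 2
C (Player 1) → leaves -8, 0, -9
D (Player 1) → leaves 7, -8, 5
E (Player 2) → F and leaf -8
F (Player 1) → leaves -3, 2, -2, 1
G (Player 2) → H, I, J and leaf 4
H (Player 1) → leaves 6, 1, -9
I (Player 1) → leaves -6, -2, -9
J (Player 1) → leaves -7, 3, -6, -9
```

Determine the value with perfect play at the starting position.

C (Player 1): max(-8, 0, -9) = 0
D (Player 1): max(7, -8, 5) = 7
B (Player 2): min(0, 7, 4, 2) = 0
F (Player 1): max(-3, 2, -2, 1) = 2
E (Player 2): min(2, -8) = -8
H (Player 1): max(6, 1, -9) = 6
I (Player 1): max(-6, -2, -9) = -2
J (Player 1): max(-7, 3, -6, -9) = 3
G (Player 2): min(6, -2, 3, 4) = -2
Root (Player 1): max(0, -8, -2, -3) = 0

0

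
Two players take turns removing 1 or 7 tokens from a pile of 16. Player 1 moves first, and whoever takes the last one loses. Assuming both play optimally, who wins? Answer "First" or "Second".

W/L table (W = player to move can force a win):
i:   0  1  2  3  4  5  6  7  8  9 10 11 12 13 14 15 16
     W  L  W  L  W  L  W  L  W  L  W  L  W  L  W  L  W
Position 16 is W, so the first player wins.

First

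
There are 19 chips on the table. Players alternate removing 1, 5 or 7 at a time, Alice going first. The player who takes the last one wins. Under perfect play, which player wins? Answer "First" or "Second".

First

Mark each pile size as W (mover wins) or L (mover loses):
i:   0  1  2  3  4  5  6  7  8  9 10 11 12 13 14 15 16 17 18 19
     L  W  L  W  L  W  L  W  L  W  L  W  L  W  L  W  L  W  L  W
Position 19 is W, so the first player wins.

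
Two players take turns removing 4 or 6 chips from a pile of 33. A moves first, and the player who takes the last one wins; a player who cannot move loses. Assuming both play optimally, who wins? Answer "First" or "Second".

W/L table (W = player to move can force a win):
i:   0  1  2  3  4  5  6  7  8  9 10 11 12 13 14 15 16 17 18 19 20 21 22 23 24 25 26 27 28 29 30 31 32 33
     L  L  L  L  W  W  W  W  W  W  L  L  L  L  W  W  W  W  W  W  L  L  L  L  W  W  W  W  W  W  L  L  L  L
Position 33 is L, so the second player wins.

Second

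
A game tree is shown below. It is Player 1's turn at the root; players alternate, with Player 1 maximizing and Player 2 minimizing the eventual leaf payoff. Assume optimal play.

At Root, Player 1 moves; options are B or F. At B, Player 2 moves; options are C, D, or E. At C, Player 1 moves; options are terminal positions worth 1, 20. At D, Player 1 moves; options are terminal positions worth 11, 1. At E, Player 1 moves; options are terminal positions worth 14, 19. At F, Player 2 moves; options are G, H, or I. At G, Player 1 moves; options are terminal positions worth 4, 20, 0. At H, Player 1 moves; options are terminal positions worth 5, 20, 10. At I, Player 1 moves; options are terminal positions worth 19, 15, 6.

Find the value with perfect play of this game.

C (Player 1): max(1, 20) = 20
D (Player 1): max(11, 1) = 11
E (Player 1): max(14, 19) = 19
B (Player 2): min(20, 11, 19) = 11
G (Player 1): max(4, 20, 0) = 20
H (Player 1): max(5, 20, 10) = 20
I (Player 1): max(19, 15, 6) = 19
F (Player 2): min(20, 20, 19) = 19
Root (Player 1): max(11, 19) = 19

19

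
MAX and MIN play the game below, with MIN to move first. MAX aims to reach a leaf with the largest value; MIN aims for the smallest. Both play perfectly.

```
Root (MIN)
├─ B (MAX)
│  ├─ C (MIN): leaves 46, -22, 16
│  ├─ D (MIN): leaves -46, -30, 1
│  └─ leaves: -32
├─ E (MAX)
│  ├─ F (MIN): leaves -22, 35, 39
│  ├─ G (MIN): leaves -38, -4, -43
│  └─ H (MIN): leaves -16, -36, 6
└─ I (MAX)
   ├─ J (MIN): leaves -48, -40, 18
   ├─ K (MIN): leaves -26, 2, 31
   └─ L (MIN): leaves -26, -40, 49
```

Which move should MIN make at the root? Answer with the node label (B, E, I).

I

C (MIN): min(46, -22, 16) = -22
D (MIN): min(-46, -30, 1) = -46
B (MAX): max(-22, -46, -32) = -22
F (MIN): min(-22, 35, 39) = -22
G (MIN): min(-38, -4, -43) = -43
H (MIN): min(-16, -36, 6) = -36
E (MAX): max(-22, -43, -36) = -22
J (MIN): min(-48, -40, 18) = -48
K (MIN): min(-26, 2, 31) = -26
L (MIN): min(-26, -40, 49) = -40
I (MAX): max(-48, -26, -40) = -26
Root (MIN): min(-22, -22, -26) = -26
MIN picks the child with the lowest value: I (value -26).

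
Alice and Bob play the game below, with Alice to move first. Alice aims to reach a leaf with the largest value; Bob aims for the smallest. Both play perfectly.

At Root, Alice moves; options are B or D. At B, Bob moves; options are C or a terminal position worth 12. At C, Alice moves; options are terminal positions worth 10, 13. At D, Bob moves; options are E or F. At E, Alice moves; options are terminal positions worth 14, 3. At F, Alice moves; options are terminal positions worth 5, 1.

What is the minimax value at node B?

12

C: max(10, 13) = 13
B: min(13, 12) = 12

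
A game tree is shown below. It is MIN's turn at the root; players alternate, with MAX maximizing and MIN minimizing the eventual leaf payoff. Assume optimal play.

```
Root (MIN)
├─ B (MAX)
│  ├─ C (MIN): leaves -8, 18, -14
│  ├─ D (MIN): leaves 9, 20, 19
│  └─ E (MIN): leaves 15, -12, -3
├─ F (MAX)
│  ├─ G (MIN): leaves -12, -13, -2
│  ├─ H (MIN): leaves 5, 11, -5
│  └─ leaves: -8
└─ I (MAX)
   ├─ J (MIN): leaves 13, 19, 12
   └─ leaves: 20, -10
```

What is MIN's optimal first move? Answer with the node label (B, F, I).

F

C (MIN): min(-8, 18, -14) = -14
D (MIN): min(9, 20, 19) = 9
E (MIN): min(15, -12, -3) = -12
B (MAX): max(-14, 9, -12) = 9
G (MIN): min(-12, -13, -2) = -13
H (MIN): min(5, 11, -5) = -5
F (MAX): max(-13, -5, -8) = -5
J (MIN): min(13, 19, 12) = 12
I (MAX): max(12, 20, -10) = 20
Root (MIN): min(9, -5, 20) = -5
MIN picks the child with the lowest value: F (value -5).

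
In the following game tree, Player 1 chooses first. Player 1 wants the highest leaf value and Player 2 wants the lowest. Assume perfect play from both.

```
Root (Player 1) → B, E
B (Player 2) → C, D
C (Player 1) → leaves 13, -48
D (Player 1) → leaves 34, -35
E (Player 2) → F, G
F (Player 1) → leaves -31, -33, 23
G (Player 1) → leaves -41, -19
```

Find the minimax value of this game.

C (Player 1): max(13, -48) = 13
D (Player 1): max(34, -35) = 34
B (Player 2): min(13, 34) = 13
F (Player 1): max(-31, -33, 23) = 23
G (Player 1): max(-41, -19) = -19
E (Player 2): min(23, -19) = -19
Root (Player 1): max(13, -19) = 13

13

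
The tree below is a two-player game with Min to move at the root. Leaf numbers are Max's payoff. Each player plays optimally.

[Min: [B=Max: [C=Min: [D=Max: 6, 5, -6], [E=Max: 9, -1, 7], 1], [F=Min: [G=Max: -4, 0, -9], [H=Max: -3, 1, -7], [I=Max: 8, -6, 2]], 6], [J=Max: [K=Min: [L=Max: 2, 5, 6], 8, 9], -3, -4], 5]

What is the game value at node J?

L: max(2, 5, 6) = 6
K: min(6, 8, 9) = 6
J: max(6, -3, -4) = 6

6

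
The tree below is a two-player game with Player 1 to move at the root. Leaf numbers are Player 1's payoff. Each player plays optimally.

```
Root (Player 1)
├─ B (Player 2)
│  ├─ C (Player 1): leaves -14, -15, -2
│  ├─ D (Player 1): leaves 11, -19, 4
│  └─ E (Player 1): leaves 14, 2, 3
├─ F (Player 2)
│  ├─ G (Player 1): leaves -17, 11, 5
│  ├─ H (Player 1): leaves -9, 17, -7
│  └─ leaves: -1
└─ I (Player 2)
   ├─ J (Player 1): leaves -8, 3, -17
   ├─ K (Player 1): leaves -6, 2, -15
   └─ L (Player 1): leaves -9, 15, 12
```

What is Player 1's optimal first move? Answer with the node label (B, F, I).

I

C (Player 1): max(-14, -15, -2) = -2
D (Player 1): max(11, -19, 4) = 11
E (Player 1): max(14, 2, 3) = 14
B (Player 2): min(-2, 11, 14) = -2
G (Player 1): max(-17, 11, 5) = 11
H (Player 1): max(-9, 17, -7) = 17
F (Player 2): min(11, 17, -1) = -1
J (Player 1): max(-8, 3, -17) = 3
K (Player 1): max(-6, 2, -15) = 2
L (Player 1): max(-9, 15, 12) = 15
I (Player 2): min(3, 2, 15) = 2
Root (Player 1): max(-2, -1, 2) = 2
Player 1 picks the child with the highest value: I (value 2).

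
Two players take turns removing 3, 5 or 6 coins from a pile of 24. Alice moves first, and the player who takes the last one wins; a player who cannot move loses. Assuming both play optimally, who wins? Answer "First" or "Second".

Positions where the player to move wins (W) vs loses (L):
i:   0  1  2  3  4  5  6  7  8  9 10 11 12 13 14 15 16 17 18 19 20 21 22 23 24
     L  L  L  W  W  W  W  W  W  L  L  L  W  W  W  W  W  W  L  L  L  W  W  W  W
Position 24 is W, so the first player wins.

First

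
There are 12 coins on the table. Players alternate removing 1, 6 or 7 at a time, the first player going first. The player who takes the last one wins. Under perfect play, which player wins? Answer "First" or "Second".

Second

W/L table (W = player to move can force a win):
i:   0  1  2  3  4  5  6  7  8  9 10 11 12
     L  W  L  W  L  W  W  W  W  W  W  W  L
Position 12 is L, so the second player wins.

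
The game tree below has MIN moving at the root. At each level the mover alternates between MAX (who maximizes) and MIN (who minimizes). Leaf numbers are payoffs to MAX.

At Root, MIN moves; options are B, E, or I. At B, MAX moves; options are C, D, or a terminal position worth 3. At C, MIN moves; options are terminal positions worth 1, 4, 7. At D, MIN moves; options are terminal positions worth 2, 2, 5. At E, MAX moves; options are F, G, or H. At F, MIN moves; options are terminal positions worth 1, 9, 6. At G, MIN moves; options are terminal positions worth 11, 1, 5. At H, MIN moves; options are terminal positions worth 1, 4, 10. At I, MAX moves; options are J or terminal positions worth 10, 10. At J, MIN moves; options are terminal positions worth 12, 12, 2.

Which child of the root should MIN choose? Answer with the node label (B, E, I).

C (MIN): min(1, 4, 7) = 1
D (MIN): min(2, 2, 5) = 2
B (MAX): max(1, 2, 3) = 3
F (MIN): min(1, 9, 6) = 1
G (MIN): min(11, 1, 5) = 1
H (MIN): min(1, 4, 10) = 1
E (MAX): max(1, 1, 1) = 1
J (MIN): min(12, 12, 2) = 2
I (MAX): max(2, 10, 10) = 10
Root (MIN): min(3, 1, 10) = 1
MIN picks the child with the lowest value: E (value 1).

E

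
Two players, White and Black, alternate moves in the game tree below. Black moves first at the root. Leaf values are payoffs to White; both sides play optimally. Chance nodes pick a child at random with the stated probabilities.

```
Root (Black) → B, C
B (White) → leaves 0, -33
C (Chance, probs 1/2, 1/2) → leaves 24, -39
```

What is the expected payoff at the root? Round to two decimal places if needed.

B (White): max(0, -33) = 0
C (Chance): 1/2·24 + 1/2·-39 = -7.5
Root (Black): min(0, -7.5) = -7.5

-7.5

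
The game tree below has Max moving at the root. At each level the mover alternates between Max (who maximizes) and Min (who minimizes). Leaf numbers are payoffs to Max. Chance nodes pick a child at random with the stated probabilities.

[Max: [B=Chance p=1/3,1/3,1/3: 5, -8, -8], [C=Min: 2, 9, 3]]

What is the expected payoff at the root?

B (Chance): 1/3·5 + 1/3·-8 + 1/3·-8 = -3.67
C (Min): min(2, 9, 3) = 2
Root (Max): max(-3.67, 2) = 2

2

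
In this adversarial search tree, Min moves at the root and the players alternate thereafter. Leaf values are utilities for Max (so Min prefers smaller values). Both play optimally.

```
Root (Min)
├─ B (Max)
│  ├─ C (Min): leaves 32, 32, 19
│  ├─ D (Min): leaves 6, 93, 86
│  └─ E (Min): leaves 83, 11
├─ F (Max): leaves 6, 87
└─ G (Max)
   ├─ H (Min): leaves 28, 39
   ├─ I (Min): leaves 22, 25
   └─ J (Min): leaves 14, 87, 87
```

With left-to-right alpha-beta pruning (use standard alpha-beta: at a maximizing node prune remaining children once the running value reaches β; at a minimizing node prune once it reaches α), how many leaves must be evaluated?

C [α=-∞,β=+∞]: v=19
D [α=19,β=+∞]: v=6 after child 1 ≤ α → α-cutoff, skip 2
E [α=19,β=+∞]: v=11
B [α=-∞,β=+∞]: v=19
F [α=-∞,β=19]: v=87
H [α=-∞,β=19]: v=28
G [α=-∞,β=19]: v=28 after child 1 ≥ β → β-cutoff, skip 2
Root [α=-∞,β=+∞]: v=19
Leaves evaluated: 10 of 17.

10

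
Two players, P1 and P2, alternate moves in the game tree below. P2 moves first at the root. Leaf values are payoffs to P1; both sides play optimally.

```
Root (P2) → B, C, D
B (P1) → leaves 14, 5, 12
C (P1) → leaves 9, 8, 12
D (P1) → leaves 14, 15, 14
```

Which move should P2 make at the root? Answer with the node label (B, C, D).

C

B (P1): max(14, 5, 12) = 14
C (P1): max(9, 8, 12) = 12
D (P1): max(14, 15, 14) = 15
Root (P2): min(14, 12, 15) = 12
P2 picks the child with the lowest value: C (value 12).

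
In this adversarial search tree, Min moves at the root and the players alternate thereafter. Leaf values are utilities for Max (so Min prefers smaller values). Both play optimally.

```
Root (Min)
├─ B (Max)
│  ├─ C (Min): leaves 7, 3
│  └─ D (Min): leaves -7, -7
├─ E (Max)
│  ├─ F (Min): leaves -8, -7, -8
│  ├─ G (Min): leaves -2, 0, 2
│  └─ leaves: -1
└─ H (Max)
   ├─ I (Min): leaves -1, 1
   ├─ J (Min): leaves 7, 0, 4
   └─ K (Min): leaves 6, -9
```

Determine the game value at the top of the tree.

-1

C (Min): min(7, 3) = 3
D (Min): min(-7, -7) = -7
B (Max): max(3, -7) = 3
F (Min): min(-8, -7, -8) = -8
G (Min): min(-2, 0, 2) = -2
E (Max): max(-8, -2, -1) = -1
I (Min): min(-1, 1) = -1
J (Min): min(7, 0, 4) = 0
K (Min): min(6, -9) = -9
H (Max): max(-1, 0, -9) = 0
Root (Min): min(3, -1, 0) = -1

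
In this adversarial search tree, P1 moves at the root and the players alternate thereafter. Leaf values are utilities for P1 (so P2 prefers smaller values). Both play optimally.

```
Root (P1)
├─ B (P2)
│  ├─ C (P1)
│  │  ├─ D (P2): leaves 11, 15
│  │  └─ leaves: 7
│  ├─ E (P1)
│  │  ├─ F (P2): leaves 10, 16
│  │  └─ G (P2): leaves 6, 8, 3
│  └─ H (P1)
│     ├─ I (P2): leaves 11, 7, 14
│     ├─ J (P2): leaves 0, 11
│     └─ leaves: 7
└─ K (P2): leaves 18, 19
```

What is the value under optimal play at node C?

D: min(11, 15) = 11
C: max(11, 7) = 11

11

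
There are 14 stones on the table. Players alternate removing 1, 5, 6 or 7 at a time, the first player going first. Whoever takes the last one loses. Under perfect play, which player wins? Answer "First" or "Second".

First

Positions where the player to move wins (W) vs loses (L):
i:   0  1  2  3  4  5  6  7  8  9 10 11 12 13 14
     W  L  W  L  W  L  W  W  W  W  W  W  W  L  W
Position 14 is W, so the first player wins.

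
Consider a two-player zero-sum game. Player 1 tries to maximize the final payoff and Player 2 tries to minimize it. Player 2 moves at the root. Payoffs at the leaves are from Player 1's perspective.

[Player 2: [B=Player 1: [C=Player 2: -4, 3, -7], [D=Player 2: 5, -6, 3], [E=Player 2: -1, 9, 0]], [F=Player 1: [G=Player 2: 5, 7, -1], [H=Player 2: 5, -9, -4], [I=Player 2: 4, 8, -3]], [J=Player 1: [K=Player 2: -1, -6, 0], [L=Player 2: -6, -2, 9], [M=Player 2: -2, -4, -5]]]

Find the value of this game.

-5

C (Player 2): min(-4, 3, -7) = -7
D (Player 2): min(5, -6, 3) = -6
E (Player 2): min(-1, 9, 0) = -1
B (Player 1): max(-7, -6, -1) = -1
G (Player 2): min(5, 7, -1) = -1
H (Player 2): min(5, -9, -4) = -9
I (Player 2): min(4, 8, -3) = -3
F (Player 1): max(-1, -9, -3) = -1
K (Player 2): min(-1, -6, 0) = -6
L (Player 2): min(-6, -2, 9) = -6
M (Player 2): min(-2, -4, -5) = -5
J (Player 1): max(-6, -6, -5) = -5
Root (Player 2): min(-1, -1, -5) = -5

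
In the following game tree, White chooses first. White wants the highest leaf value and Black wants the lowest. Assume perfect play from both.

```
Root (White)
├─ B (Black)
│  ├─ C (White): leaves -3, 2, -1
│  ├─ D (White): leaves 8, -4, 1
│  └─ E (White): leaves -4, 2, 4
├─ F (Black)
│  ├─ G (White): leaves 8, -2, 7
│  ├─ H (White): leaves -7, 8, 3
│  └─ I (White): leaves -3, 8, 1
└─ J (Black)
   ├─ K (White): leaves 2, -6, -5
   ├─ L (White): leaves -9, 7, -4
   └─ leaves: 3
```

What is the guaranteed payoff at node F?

G: max(8, -2, 7) = 8
H: max(-7, 8, 3) = 8
I: max(-3, 8, 1) = 8
F: min(8, 8, 8) = 8

8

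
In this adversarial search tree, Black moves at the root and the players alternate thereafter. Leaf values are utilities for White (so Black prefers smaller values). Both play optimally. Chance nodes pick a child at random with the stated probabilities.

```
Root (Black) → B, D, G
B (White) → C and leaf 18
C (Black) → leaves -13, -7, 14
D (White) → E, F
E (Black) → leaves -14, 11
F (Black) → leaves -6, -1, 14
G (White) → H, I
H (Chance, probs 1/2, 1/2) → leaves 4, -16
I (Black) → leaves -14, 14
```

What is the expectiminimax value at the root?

C (Black): min(-13, -7, 14) = -13
B (White): max(-13, 18) = 18
E (Black): min(-14, 11) = -14
F (Black): min(-6, -1, 14) = -6
D (White): max(-14, -6) = -6
H (Chance): 1/2·4 + 1/2·-16 = -6
I (Black): min(-14, 14) = -14
G (White): max(-6, -14) = -6
Root (Black): min(18, -6, -6) = -6

-6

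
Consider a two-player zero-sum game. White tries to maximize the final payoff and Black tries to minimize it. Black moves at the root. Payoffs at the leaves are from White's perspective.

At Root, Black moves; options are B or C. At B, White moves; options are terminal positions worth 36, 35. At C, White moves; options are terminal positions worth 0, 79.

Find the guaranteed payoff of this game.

36

B (White): max(36, 35) = 36
C (White): max(0, 79) = 79
Root (Black): min(36, 79) = 36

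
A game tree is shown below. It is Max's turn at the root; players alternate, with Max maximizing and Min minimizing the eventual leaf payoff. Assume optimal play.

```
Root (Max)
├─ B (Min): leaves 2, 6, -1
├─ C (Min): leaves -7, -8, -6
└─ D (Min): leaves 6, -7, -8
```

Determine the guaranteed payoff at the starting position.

-1

B (Min): min(2, 6, -1) = -1
C (Min): min(-7, -8, -6) = -8
D (Min): min(6, -7, -8) = -8
Root (Max): max(-1, -8, -8) = -1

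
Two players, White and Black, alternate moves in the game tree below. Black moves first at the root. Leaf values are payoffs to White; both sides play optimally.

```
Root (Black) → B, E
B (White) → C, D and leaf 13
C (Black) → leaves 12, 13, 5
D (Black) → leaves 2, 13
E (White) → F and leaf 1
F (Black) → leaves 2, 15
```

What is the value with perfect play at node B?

C: min(12, 13, 5) = 5
D: min(2, 13) = 2
B: max(5, 2, 13) = 13

13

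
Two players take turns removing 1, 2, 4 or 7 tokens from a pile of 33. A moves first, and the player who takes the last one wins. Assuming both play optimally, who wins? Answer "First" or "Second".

Positions where the player to move wins (W) vs loses (L):
i:   0  1  2  3  4  5  6  7  8  9 10 11 12 13 14 15 16 17 18 19 20 21 22 23 24 25 26 27 28 29 30 31 32 33
     L  W  W  L  W  W  L  W  W  L  W  W  L  W  W  L  W  W  L  W  W  L  W  W  L  W  W  L  W  W  L  W  W  L
Position 33 is L, so the second player wins.

Second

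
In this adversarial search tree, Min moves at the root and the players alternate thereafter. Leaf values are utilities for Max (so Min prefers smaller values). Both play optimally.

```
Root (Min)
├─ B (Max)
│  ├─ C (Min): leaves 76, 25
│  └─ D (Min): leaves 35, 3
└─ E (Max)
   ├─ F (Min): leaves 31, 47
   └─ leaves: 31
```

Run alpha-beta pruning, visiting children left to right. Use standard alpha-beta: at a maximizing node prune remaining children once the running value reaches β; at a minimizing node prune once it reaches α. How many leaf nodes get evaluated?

6

C [α=-∞,β=+∞]: v=25
D [α=25,β=+∞]: v=3
B [α=-∞,β=+∞]: v=25
F [α=-∞,β=25]: v=31
E [α=-∞,β=25]: v=31 after child 1 ≥ β → β-cutoff, skip 1
Root [α=-∞,β=+∞]: v=25
Leaves evaluated: 6 of 7.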